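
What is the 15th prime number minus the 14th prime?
The 15th prime number = 47
Convert the 14th prime (prime index) → 43 (decimal)
Compute 47 - 43 = 4
4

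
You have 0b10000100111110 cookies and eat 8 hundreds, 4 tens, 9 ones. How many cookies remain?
Convert 0b10000100111110 (binary) → 8192 + 256 + 32 + 16 + 8 + 4 + 2 = 8510 (decimal)
Convert 8 hundreds, 4 tens, 9 ones (place-value notation) → 8×100 + 4×10 + 9 = 849 (decimal)
Compute 8510 - 849 = 7661
7661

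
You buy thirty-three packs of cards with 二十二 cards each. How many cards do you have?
Convert 二十二 (Chinese numeral) → 2×10 + 2 = 22 (decimal)
Convert thirty-three (English words) → 33 (decimal)
Compute 22 × 33 = 726
726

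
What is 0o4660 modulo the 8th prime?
Convert 0o4660 (octal) → 4×512 + 6×64 + 6×8 = 2480 (decimal)
Convert the 8th prime (prime index) → 19 (decimal)
Compute 2480 mod 19 = 10
10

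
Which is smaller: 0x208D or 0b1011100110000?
Convert 0x208D (hexadecimal) → 2×4096 + 8×16 + 13 = 8333 (decimal)
Convert 0b1011100110000 (binary) → 4096 + 1024 + 512 + 256 + 32 + 16 = 5936 (decimal)
Compare 8333 vs 5936: smaller = 5936
5936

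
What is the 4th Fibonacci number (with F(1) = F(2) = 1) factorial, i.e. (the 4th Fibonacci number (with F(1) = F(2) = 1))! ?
Convert the 4th Fibonacci number (with F(1) = F(2) = 1) (Fibonacci index) → 1, 1, 2, 3 → 3 (decimal)
Compute 3! = 6
6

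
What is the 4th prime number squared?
The 4th prime number = 7
Compute 7² = 7 × 7 = 49
49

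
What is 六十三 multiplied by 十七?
Convert 六十三 (Chinese numeral) → 6×10 + 3 = 63 (decimal)
Convert 十七 (Chinese numeral) → 1×10 + 7 = 17 (decimal)
Compute 63 × 17 = 1071
1071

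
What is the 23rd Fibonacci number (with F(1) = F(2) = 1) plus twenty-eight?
The 23rd Fibonacci number (with F(1) = F(2) = 1) = 28657
Convert twenty-eight (English words) → 28 (decimal)
Compute 28657 + 28 = 28685
28685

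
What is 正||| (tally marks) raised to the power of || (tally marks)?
Convert 正||| (tally marks) → 5 + 3 = 8 (decimal)
Convert || (tally marks) → 2 (decimal)
Compute 8 ^ 2 = 64
64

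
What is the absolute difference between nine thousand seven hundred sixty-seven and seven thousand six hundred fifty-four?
Convert nine thousand seven hundred sixty-seven (English words) → 9×1000 + 7×100 + 67 = 9767 (decimal)
Convert seven thousand six hundred fifty-four (English words) → 7×1000 + 6×100 + 54 = 7654 (decimal)
Compute |9767 - 7654| = 2113
2113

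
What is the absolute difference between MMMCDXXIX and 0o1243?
Convert MMMCDXXIX (Roman numeral) → 1000 + 1000 + 1000 + 400 + 10 + 10 + 9 = 3429 (decimal)
Convert 0o1243 (octal) → 1×512 + 2×64 + 4×8 + 3 = 675 (decimal)
Compute |3429 - 675| = 2754
2754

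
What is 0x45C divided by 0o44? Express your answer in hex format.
Convert 0x45C (hexadecimal) → 4×256 + 5×16 + 12 = 1116 (decimal)
Convert 0o44 (octal) → 4×8 + 4 = 36 (decimal)
Compute 1116 ÷ 36 = 31
Convert 31 (decimal) → 31 = 1×16 + 15 → 0x1F (hexadecimal)
0x1F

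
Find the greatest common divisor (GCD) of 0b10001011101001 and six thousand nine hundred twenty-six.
Convert 0b10001011101001 (binary) → 8192 + 512 + 128 + 64 + 32 + 8 + 1 = 8937 (decimal)
Convert six thousand nine hundred twenty-six (English words) → 6×1000 + 9×100 + 26 = 6926 (decimal)
Compute gcd(8937, 6926) = 1
1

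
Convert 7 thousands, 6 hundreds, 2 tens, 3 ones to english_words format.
Convert 7 thousands, 6 hundreds, 2 tens, 3 ones (place-value notation) → 7×1000 + 6×100 + 2×10 + 3 = 7623 (decimal)
Convert 7623 (decimal) → 7623 = 7×1000 + 6×100 + 23 → seven thousand six hundred twenty-three (English words)
seven thousand six hundred twenty-three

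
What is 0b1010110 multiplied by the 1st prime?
Convert 0b1010110 (binary) → 64 + 16 + 4 + 2 = 86 (decimal)
Convert the 1st prime (prime index) → 2 (decimal)
Compute 86 × 2 = 172
172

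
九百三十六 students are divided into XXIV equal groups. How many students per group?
Convert 九百三十六 (Chinese numeral) → 9×100 + 3×10 + 6 = 936 (decimal)
Convert XXIV (Roman numeral) → 10 + 10 + 4 = 24 (decimal)
Compute 936 ÷ 24 = 39
39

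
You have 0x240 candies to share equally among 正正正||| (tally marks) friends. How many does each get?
Convert 0x240 (hexadecimal) → 2×256 + 4×16 = 576 (decimal)
Convert 正正正||| (tally marks) → 5 + 5 + 5 + 3 = 18 (decimal)
Compute 576 ÷ 18 = 32
32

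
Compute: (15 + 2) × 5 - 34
Parentheses first: 15 + 2 = 17
Multiply: 17 × 5 = 85
Subtract: 85 - 34 = 51
51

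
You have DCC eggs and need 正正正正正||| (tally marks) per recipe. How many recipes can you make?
Convert DCC (Roman numeral) → 500 + 100 + 100 = 700 (decimal)
Convert 正正正正正||| (tally marks) → 5 + 5 + 5 + 5 + 5 + 3 = 28 (decimal)
Compute 700 ÷ 28 = 25
25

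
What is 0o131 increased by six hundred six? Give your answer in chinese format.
Convert 0o131 (octal) → 1×64 + 3×8 + 1 = 89 (decimal)
Convert six hundred six (English words) → 6×100 + 6 = 606 (decimal)
Compute 89 + 606 = 695
Convert 695 (decimal) → 695 = 6×100 + 9×10 + 5 → 六百九十五 (Chinese numeral)
六百九十五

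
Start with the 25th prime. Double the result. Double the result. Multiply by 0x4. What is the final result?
Convert the 25th prime (prime index) → 97 (decimal)
Start: 97
97 × 2 = 194
194 × 2 = 388
Convert 0x4 (hexadecimal) → 4 (decimal)
388 × 4 = 1552
1552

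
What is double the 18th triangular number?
The 18th triangular number = 18×19/2 = 171
Compute 171 × 2 = 342
342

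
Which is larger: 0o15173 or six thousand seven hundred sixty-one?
Convert 0o15173 (octal) → 1×4096 + 5×512 + 1×64 + 7×8 + 3 = 6779 (decimal)
Convert six thousand seven hundred sixty-one (English words) → 6×1000 + 7×100 + 61 = 6761 (decimal)
Compare 6779 vs 6761: larger = 6779
6779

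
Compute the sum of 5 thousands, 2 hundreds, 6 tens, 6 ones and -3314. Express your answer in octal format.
Convert 5 thousands, 2 hundreds, 6 tens, 6 ones (place-value notation) → 5×1000 + 2×100 + 6×10 + 6 = 5266 (decimal)
Compute 5266 + -3314 = 1952
Convert 1952 (decimal) → 1952 = 3×512 + 6×64 + 4×8 → 0o3640 (octal)
0o3640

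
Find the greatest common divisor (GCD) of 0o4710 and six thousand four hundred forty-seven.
Convert 0o4710 (octal) → 4×512 + 7×64 + 1×8 = 2504 (decimal)
Convert six thousand four hundred forty-seven (English words) → 6×1000 + 4×100 + 47 = 6447 (decimal)
Compute gcd(2504, 6447) = 1
1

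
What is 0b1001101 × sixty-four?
Convert 0b1001101 (binary) → 64 + 8 + 4 + 1 = 77 (decimal)
Convert sixty-four (English words) → 64 (decimal)
Compute 77 × 64 = 4928
4928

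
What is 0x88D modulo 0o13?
Convert 0x88D (hexadecimal) → 8×256 + 8×16 + 13 = 2189 (decimal)
Convert 0o13 (octal) → 1×8 + 3 = 11 (decimal)
Compute 2189 mod 11 = 0
0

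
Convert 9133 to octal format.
Convert 9133 (decimal) → 9133 = 2×4096 + 1×512 + 6×64 + 5×8 + 5 → 0o21655 (octal)
0o21655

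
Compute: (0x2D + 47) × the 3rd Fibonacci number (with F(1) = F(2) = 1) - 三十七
Convert 0x2D (hexadecimal) → 2×16 + 13 = 45 (decimal)
Convert the 3rd Fibonacci number (with F(1) = F(2) = 1) (Fibonacci index) → 1, 1, 2 → 2 (decimal)
Convert 三十七 (Chinese numeral) → 3×10 + 7 = 37 (decimal)
Expression in decimal: (45 + 47) × 2 - 37
Parentheses first: 45 + 47 = 92
Multiply: 92 × 2 = 184
Subtract: 184 - 37 = 147
147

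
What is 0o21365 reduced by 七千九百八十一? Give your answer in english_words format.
Convert 0o21365 (octal) → 2×4096 + 1×512 + 3×64 + 6×8 + 5 = 8949 (decimal)
Convert 七千九百八十一 (Chinese numeral) → 7×1000 + 9×100 + 8×10 + 1 = 7981 (decimal)
Compute 8949 - 7981 = 968
Convert 968 (decimal) → 968 = 9×100 + 68 → nine hundred sixty-eight (English words)
nine hundred sixty-eight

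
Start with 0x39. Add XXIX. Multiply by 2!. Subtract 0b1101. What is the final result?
Convert 0x39 (hexadecimal) → 3×16 + 9 = 57 (decimal)
Start: 57
Convert XXIX (Roman numeral) → 10 + 10 + 9 = 29 (decimal)
57 + 29 = 86
Convert 2! (factorial) → 2 (decimal)
86 × 2 = 172
Convert 0b1101 (binary) → 8 + 4 + 1 = 13 (decimal)
172 - 13 = 159
159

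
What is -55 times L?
Convert L (Roman numeral) → 50 (decimal)
Compute -55 × 50 = -2750
-2750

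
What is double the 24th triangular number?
The 24th triangular number = 24×25/2 = 300
Compute 300 × 2 = 600
600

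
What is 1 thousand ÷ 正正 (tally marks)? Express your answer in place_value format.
Convert 1 thousand (place-value notation) → 1×1000 = 1000 (decimal)
Convert 正正 (tally marks) → 5 + 5 = 10 (decimal)
Compute 1000 ÷ 10 = 100
Convert 100 (decimal) → 100 = 1×100 → 1 hundred (place-value notation)
1 hundred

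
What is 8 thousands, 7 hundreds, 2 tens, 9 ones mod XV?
Convert 8 thousands, 7 hundreds, 2 tens, 9 ones (place-value notation) → 8×1000 + 7×100 + 2×10 + 9 = 8729 (decimal)
Convert XV (Roman numeral) → 10 + 5 = 15 (decimal)
Compute 8729 mod 15 = 14
14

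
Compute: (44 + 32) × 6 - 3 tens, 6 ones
Convert 3 tens, 6 ones (place-value notation) → 3×10 + 6 = 36 (decimal)
Expression in decimal: (44 + 32) × 6 - 36
Parentheses first: 44 + 32 = 76
Multiply: 76 × 6 = 456
Subtract: 456 - 36 = 420
420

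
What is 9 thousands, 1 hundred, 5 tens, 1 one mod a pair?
Convert 9 thousands, 1 hundred, 5 tens, 1 one (place-value notation) → 9×1000 + 1×100 + 5×10 + 1 = 9151 (decimal)
Convert a pair (colloquial) → 2 (decimal)
Compute 9151 mod 2 = 1
1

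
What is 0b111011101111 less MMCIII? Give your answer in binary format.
Convert 0b111011101111 (binary) → 2048 + 1024 + 512 + 128 + 64 + 32 + 8 + 4 + 2 + 1 = 3823 (decimal)
Convert MMCIII (Roman numeral) → 1000 + 1000 + 100 + 1 + 1 + 1 = 2103 (decimal)
Compute 3823 - 2103 = 1720
Convert 1720 (decimal) → 1720 = 1024 + 512 + 128 + 32 + 16 + 8 → 0b11010111000 (binary)
0b11010111000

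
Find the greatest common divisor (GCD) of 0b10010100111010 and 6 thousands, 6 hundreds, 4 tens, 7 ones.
Convert 0b10010100111010 (binary) → 8192 + 1024 + 256 + 32 + 16 + 8 + 2 = 9530 (decimal)
Convert 6 thousands, 6 hundreds, 4 tens, 7 ones (place-value notation) → 6×1000 + 6×100 + 4×10 + 7 = 6647 (decimal)
Compute gcd(9530, 6647) = 1
1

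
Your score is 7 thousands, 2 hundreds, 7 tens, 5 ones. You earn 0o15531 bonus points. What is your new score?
Convert 7 thousands, 2 hundreds, 7 tens, 5 ones (place-value notation) → 7×1000 + 2×100 + 7×10 + 5 = 7275 (decimal)
Convert 0o15531 (octal) → 1×4096 + 5×512 + 5×64 + 3×8 + 1 = 7001 (decimal)
Compute 7275 + 7001 = 14276
14276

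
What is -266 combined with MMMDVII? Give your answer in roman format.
Convert MMMDVII (Roman numeral) → 1000 + 1000 + 1000 + 500 + 5 + 1 + 1 = 3507 (decimal)
Compute -266 + 3507 = 3241
Convert 3241 (decimal) → 3241 = 1000 + 1000 + 1000 + 100 + 100 + 40 + 1 → MMMCCXLI (Roman numeral)
MMMCCXLI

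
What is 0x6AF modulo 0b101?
Convert 0x6AF (hexadecimal) → 6×256 + 10×16 + 15 = 1711 (decimal)
Convert 0b101 (binary) → 4 + 1 = 5 (decimal)
Compute 1711 mod 5 = 1
1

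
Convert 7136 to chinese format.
Convert 7136 (decimal) → 7136 = 7×1000 + 1×100 + 3×10 + 6 → 七千一百三十六 (Chinese numeral)
七千一百三十六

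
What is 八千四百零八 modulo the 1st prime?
Convert 八千四百零八 (Chinese numeral) → 8×1000 + 4×100 + 8 = 8408 (decimal)
Convert the 1st prime (prime index) → 2 (decimal)
Compute 8408 mod 2 = 0
0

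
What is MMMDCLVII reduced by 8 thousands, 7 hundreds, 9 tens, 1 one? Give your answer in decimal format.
Convert MMMDCLVII (Roman numeral) → 1000 + 1000 + 1000 + 500 + 100 + 50 + 5 + 1 + 1 = 3657 (decimal)
Convert 8 thousands, 7 hundreds, 9 tens, 1 one (place-value notation) → 8×1000 + 7×100 + 9×10 + 1 = 8791 (decimal)
Compute 3657 - 8791 = -5134
-5134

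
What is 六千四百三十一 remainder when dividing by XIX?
Convert 六千四百三十一 (Chinese numeral) → 6×1000 + 4×100 + 3×10 + 1 = 6431 (decimal)
Convert XIX (Roman numeral) → 10 + 9 = 19 (decimal)
Compute 6431 mod 19 = 9
9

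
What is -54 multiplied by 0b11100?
Convert 0b11100 (binary) → 16 + 8 + 4 = 28 (decimal)
Compute -54 × 28 = -1512
-1512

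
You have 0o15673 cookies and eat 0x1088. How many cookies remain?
Convert 0o15673 (octal) → 1×4096 + 5×512 + 6×64 + 7×8 + 3 = 7099 (decimal)
Convert 0x1088 (hexadecimal) → 1×4096 + 8×16 + 8 = 4232 (decimal)
Compute 7099 - 4232 = 2867
2867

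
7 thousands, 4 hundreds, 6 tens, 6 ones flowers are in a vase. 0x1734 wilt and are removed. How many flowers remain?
Convert 7 thousands, 4 hundreds, 6 tens, 6 ones (place-value notation) → 7×1000 + 4×100 + 6×10 + 6 = 7466 (decimal)
Convert 0x1734 (hexadecimal) → 1×4096 + 7×256 + 3×16 + 4 = 5940 (decimal)
Compute 7466 - 5940 = 1526
1526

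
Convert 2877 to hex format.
Convert 2877 (decimal) → 2877 = 11×256 + 3×16 + 13 → 0xB3D (hexadecimal)
0xB3D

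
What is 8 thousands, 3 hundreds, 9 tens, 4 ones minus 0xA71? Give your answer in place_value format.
Convert 8 thousands, 3 hundreds, 9 tens, 4 ones (place-value notation) → 8×1000 + 3×100 + 9×10 + 4 = 8394 (decimal)
Convert 0xA71 (hexadecimal) → 10×256 + 7×16 + 1 = 2673 (decimal)
Compute 8394 - 2673 = 5721
Convert 5721 (decimal) → 5721 = 5×1000 + 7×100 + 2×10 + 1 → 5 thousands, 7 hundreds, 2 tens, 1 one (place-value notation)
5 thousands, 7 hundreds, 2 tens, 1 one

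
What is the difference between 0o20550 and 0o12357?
Convert 0o20550 (octal) → 2×4096 + 5×64 + 5×8 = 8552 (decimal)
Convert 0o12357 (octal) → 1×4096 + 2×512 + 3×64 + 5×8 + 7 = 5359 (decimal)
Difference: |8552 - 5359| = 3193
3193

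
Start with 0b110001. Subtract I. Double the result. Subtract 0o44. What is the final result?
Convert 0b110001 (binary) → 32 + 16 + 1 = 49 (decimal)
Start: 49
Convert I (Roman numeral) → 1 (decimal)
49 - 1 = 48
48 × 2 = 96
Convert 0o44 (octal) → 4×8 + 4 = 36 (decimal)
96 - 36 = 60
60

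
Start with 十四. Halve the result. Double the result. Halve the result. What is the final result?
Convert 十四 (Chinese numeral) → 1×10 + 4 = 14 (decimal)
Start: 14
14 ÷ 2 = 7
7 × 2 = 14
14 ÷ 2 = 7
7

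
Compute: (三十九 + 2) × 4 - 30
Convert 三十九 (Chinese numeral) → 3×10 + 9 = 39 (decimal)
Expression in decimal: (39 + 2) × 4 - 30
Parentheses first: 39 + 2 = 41
Multiply: 41 × 4 = 164
Subtract: 164 - 30 = 134
134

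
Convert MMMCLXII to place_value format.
Convert MMMCLXII (Roman numeral) → 1000 + 1000 + 1000 + 100 + 50 + 10 + 1 + 1 = 3162 (decimal)
Convert 3162 (decimal) → 3162 = 3×1000 + 1×100 + 6×10 + 2 → 3 thousands, 1 hundred, 6 tens, 2 ones (place-value notation)
3 thousands, 1 hundred, 6 tens, 2 ones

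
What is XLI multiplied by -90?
Convert XLI (Roman numeral) → 40 + 1 = 41 (decimal)
Compute 41 × -90 = -3690
-3690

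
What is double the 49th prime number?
The 49th prime number = 227
Compute 227 × 2 = 454
454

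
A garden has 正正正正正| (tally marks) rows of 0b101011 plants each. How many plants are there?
Convert 0b101011 (binary) → 32 + 8 + 2 + 1 = 43 (decimal)
Convert 正正正正正| (tally marks) → 5 + 5 + 5 + 5 + 5 + 1 = 26 (decimal)
Compute 43 × 26 = 1118
1118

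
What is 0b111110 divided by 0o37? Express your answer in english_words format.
Convert 0b111110 (binary) → 32 + 16 + 8 + 4 + 2 = 62 (decimal)
Convert 0o37 (octal) → 3×8 + 7 = 31 (decimal)
Compute 62 ÷ 31 = 2
Convert 2 (decimal) → two (English words)
two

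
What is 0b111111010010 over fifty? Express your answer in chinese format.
Convert 0b111111010010 (binary) → 2048 + 1024 + 512 + 256 + 128 + 64 + 16 + 2 = 4050 (decimal)
Convert fifty (English words) → 50 (decimal)
Compute 4050 ÷ 50 = 81
Convert 81 (decimal) → 81 = 8×10 + 1 → 八十一 (Chinese numeral)
八十一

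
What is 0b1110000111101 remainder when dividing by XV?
Convert 0b1110000111101 (binary) → 4096 + 2048 + 1024 + 32 + 16 + 8 + 4 + 1 = 7229 (decimal)
Convert XV (Roman numeral) → 10 + 5 = 15 (decimal)
Compute 7229 mod 15 = 14
14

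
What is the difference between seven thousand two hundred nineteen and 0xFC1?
Convert seven thousand two hundred nineteen (English words) → 7×1000 + 2×100 + 19 = 7219 (decimal)
Convert 0xFC1 (hexadecimal) → 15×256 + 12×16 + 1 = 4033 (decimal)
Difference: |7219 - 4033| = 3186
3186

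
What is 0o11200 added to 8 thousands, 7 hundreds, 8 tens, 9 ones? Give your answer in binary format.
Convert 0o11200 (octal) → 1×4096 + 1×512 + 2×64 = 4736 (decimal)
Convert 8 thousands, 7 hundreds, 8 tens, 9 ones (place-value notation) → 8×1000 + 7×100 + 8×10 + 9 = 8789 (decimal)
Compute 4736 + 8789 = 13525
Convert 13525 (decimal) → 13525 = 8192 + 4096 + 1024 + 128 + 64 + 16 + 4 + 1 → 0b11010011010101 (binary)
0b11010011010101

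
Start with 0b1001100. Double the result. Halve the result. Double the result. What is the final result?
Convert 0b1001100 (binary) → 64 + 8 + 4 = 76 (decimal)
Start: 76
76 × 2 = 152
152 ÷ 2 = 76
76 × 2 = 152
152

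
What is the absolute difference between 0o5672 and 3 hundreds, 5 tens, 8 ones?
Convert 0o5672 (octal) → 5×512 + 6×64 + 7×8 + 2 = 3002 (decimal)
Convert 3 hundreds, 5 tens, 8 ones (place-value notation) → 3×100 + 5×10 + 8 = 358 (decimal)
Compute |3002 - 358| = 2644
2644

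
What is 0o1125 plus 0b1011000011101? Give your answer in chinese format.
Convert 0o1125 (octal) → 1×512 + 1×64 + 2×8 + 5 = 597 (decimal)
Convert 0b1011000011101 (binary) → 4096 + 1024 + 512 + 16 + 8 + 4 + 1 = 5661 (decimal)
Compute 597 + 5661 = 6258
Convert 6258 (decimal) → 6258 = 6×1000 + 2×100 + 5×10 + 8 → 六千二百五十八 (Chinese numeral)
六千二百五十八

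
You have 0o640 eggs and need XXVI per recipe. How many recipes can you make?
Convert 0o640 (octal) → 6×64 + 4×8 = 416 (decimal)
Convert XXVI (Roman numeral) → 10 + 10 + 5 + 1 = 26 (decimal)
Compute 416 ÷ 26 = 16
16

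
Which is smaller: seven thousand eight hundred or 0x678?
Convert seven thousand eight hundred (English words) → 7×1000 + 8×100 = 7800 (decimal)
Convert 0x678 (hexadecimal) → 6×256 + 7×16 + 8 = 1656 (decimal)
Compare 7800 vs 1656: smaller = 1656
1656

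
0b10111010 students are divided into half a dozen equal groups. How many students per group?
Convert 0b10111010 (binary) → 128 + 32 + 16 + 8 + 2 = 186 (decimal)
Convert half a dozen (colloquial) → 6 (decimal)
Compute 186 ÷ 6 = 31
31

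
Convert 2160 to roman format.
Convert 2160 (decimal) → 2160 = 1000 + 1000 + 100 + 50 + 10 → MMCLX (Roman numeral)
MMCLX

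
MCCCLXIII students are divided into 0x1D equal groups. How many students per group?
Convert MCCCLXIII (Roman numeral) → 1000 + 100 + 100 + 100 + 50 + 10 + 1 + 1 + 1 = 1363 (decimal)
Convert 0x1D (hexadecimal) → 1×16 + 13 = 29 (decimal)
Compute 1363 ÷ 29 = 47
47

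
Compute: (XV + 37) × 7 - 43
Convert XV (Roman numeral) → 10 + 5 = 15 (decimal)
Expression in decimal: (15 + 37) × 7 - 43
Parentheses first: 15 + 37 = 52
Multiply: 52 × 7 = 364
Subtract: 364 - 43 = 321
321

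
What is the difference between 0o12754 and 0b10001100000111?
Convert 0o12754 (octal) → 1×4096 + 2×512 + 7×64 + 5×8 + 4 = 5612 (decimal)
Convert 0b10001100000111 (binary) → 8192 + 512 + 256 + 4 + 2 + 1 = 8967 (decimal)
Difference: |5612 - 8967| = 3355
3355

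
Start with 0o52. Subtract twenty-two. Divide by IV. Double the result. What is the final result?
Convert 0o52 (octal) → 5×8 + 2 = 42 (decimal)
Start: 42
Convert twenty-two (English words) → 22 (decimal)
42 - 22 = 20
Convert IV (Roman numeral) → 4 (decimal)
20 ÷ 4 = 5
5 × 2 = 10
10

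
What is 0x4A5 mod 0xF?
Convert 0x4A5 (hexadecimal) → 4×256 + 10×16 + 5 = 1189 (decimal)
Convert 0xF (hexadecimal) → 15 (decimal)
Compute 1189 mod 15 = 4
4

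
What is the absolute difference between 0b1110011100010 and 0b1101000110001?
Convert 0b1110011100010 (binary) → 4096 + 2048 + 1024 + 128 + 64 + 32 + 2 = 7394 (decimal)
Convert 0b1101000110001 (binary) → 4096 + 2048 + 512 + 32 + 16 + 1 = 6705 (decimal)
Compute |7394 - 6705| = 689
689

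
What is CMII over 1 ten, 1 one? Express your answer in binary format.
Convert CMII (Roman numeral) → 900 + 1 + 1 = 902 (decimal)
Convert 1 ten, 1 one (place-value notation) → 1×10 + 1 = 11 (decimal)
Compute 902 ÷ 11 = 82
Convert 82 (decimal) → 82 = 64 + 16 + 2 → 0b1010010 (binary)
0b1010010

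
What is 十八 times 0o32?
Convert 十八 (Chinese numeral) → 1×10 + 8 = 18 (decimal)
Convert 0o32 (octal) → 3×8 + 2 = 26 (decimal)
Compute 18 × 26 = 468
468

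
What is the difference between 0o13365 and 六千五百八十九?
Convert 0o13365 (octal) → 1×4096 + 3×512 + 3×64 + 6×8 + 5 = 5877 (decimal)
Convert 六千五百八十九 (Chinese numeral) → 6×1000 + 5×100 + 8×10 + 9 = 6589 (decimal)
Difference: |5877 - 6589| = 712
712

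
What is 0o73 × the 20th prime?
Convert 0o73 (octal) → 7×8 + 3 = 59 (decimal)
Convert the 20th prime (prime index) → 71 (decimal)
Compute 59 × 71 = 4189
4189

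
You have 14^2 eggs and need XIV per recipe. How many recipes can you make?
Convert 14^2 (power) → 196 (decimal)
Convert XIV (Roman numeral) → 10 + 4 = 14 (decimal)
Compute 196 ÷ 14 = 14
14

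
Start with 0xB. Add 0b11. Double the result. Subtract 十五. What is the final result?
Convert 0xB (hexadecimal) → 11 (decimal)
Start: 11
Convert 0b11 (binary) → 2 + 1 = 3 (decimal)
11 + 3 = 14
14 × 2 = 28
Convert 十五 (Chinese numeral) → 1×10 + 5 = 15 (decimal)
28 - 15 = 13
13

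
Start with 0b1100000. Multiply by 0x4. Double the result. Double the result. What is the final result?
Convert 0b1100000 (binary) → 64 + 32 = 96 (decimal)
Start: 96
Convert 0x4 (hexadecimal) → 4 (decimal)
96 × 4 = 384
384 × 2 = 768
768 × 2 = 1536
1536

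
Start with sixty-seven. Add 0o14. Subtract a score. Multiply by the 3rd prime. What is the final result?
Convert sixty-seven (English words) → 67 (decimal)
Start: 67
Convert 0o14 (octal) → 1×8 + 4 = 12 (decimal)
67 + 12 = 79
Convert a score (colloquial) → 20 (decimal)
79 - 20 = 59
Convert the 3rd prime (prime index) → 5 (decimal)
59 × 5 = 295
295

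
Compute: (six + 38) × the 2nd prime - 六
Convert six (English words) → 6 (decimal)
Convert the 2nd prime (prime index) → 3 (decimal)
Convert 六 (Chinese numeral) → 6 (decimal)
Expression in decimal: (6 + 38) × 3 - 6
Parentheses first: 6 + 38 = 44
Multiply: 44 × 3 = 132
Subtract: 132 - 6 = 126
126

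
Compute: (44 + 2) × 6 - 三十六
Convert 三十六 (Chinese numeral) → 3×10 + 6 = 36 (decimal)
Expression in decimal: (44 + 2) × 6 - 36
Parentheses first: 44 + 2 = 46
Multiply: 46 × 6 = 276
Subtract: 276 - 36 = 240
240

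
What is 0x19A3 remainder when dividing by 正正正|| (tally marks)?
Convert 0x19A3 (hexadecimal) → 1×4096 + 9×256 + 10×16 + 3 = 6563 (decimal)
Convert 正正正|| (tally marks) → 5 + 5 + 5 + 2 = 17 (decimal)
Compute 6563 mod 17 = 1
1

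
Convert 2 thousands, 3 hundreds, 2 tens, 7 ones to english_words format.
Convert 2 thousands, 3 hundreds, 2 tens, 7 ones (place-value notation) → 2×1000 + 3×100 + 2×10 + 7 = 2327 (decimal)
Convert 2327 (decimal) → 2327 = 2×1000 + 3×100 + 27 → two thousand three hundred twenty-seven (English words)
two thousand three hundred twenty-seven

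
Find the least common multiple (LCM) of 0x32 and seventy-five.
Convert 0x32 (hexadecimal) → 3×16 + 2 = 50 (decimal)
Convert seventy-five (English words) → 75 (decimal)
Compute lcm(50, 75) = 150
150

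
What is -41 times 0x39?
Convert 0x39 (hexadecimal) → 3×16 + 9 = 57 (decimal)
Compute -41 × 57 = -2337
-2337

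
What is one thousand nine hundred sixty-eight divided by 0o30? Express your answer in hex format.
Convert one thousand nine hundred sixty-eight (English words) → 1×1000 + 9×100 + 68 = 1968 (decimal)
Convert 0o30 (octal) → 3×8 = 24 (decimal)
Compute 1968 ÷ 24 = 82
Convert 82 (decimal) → 82 = 5×16 + 2 → 0x52 (hexadecimal)
0x52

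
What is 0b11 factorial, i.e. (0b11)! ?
Convert 0b11 (binary) → 2 + 1 = 3 (decimal)
Compute 3! = 6
6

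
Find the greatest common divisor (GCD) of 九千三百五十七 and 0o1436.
Convert 九千三百五十七 (Chinese numeral) → 9×1000 + 3×100 + 5×10 + 7 = 9357 (decimal)
Convert 0o1436 (octal) → 1×512 + 4×64 + 3×8 + 6 = 798 (decimal)
Compute gcd(9357, 798) = 3
3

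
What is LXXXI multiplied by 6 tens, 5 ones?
Convert LXXXI (Roman numeral) → 50 + 10 + 10 + 10 + 1 = 81 (decimal)
Convert 6 tens, 5 ones (place-value notation) → 6×10 + 5 = 65 (decimal)
Compute 81 × 65 = 5265
5265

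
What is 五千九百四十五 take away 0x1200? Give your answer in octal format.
Convert 五千九百四十五 (Chinese numeral) → 5×1000 + 9×100 + 4×10 + 5 = 5945 (decimal)
Convert 0x1200 (hexadecimal) → 1×4096 + 2×256 = 4608 (decimal)
Compute 5945 - 4608 = 1337
Convert 1337 (decimal) → 1337 = 2×512 + 4×64 + 7×8 + 1 → 0o2471 (octal)
0o2471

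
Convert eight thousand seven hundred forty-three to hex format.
Convert eight thousand seven hundred forty-three (English words) → 8×1000 + 7×100 + 43 = 8743 (decimal)
Convert 8743 (decimal) → 8743 = 2×4096 + 2×256 + 2×16 + 7 → 0x2227 (hexadecimal)
0x2227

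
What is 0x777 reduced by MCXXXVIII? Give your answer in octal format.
Convert 0x777 (hexadecimal) → 7×256 + 7×16 + 7 = 1911 (decimal)
Convert MCXXXVIII (Roman numeral) → 1000 + 100 + 10 + 10 + 10 + 5 + 1 + 1 + 1 = 1138 (decimal)
Compute 1911 - 1138 = 773
Convert 773 (decimal) → 773 = 1×512 + 4×64 + 5 → 0o1405 (octal)
0o1405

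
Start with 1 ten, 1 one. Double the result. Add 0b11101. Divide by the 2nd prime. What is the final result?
Convert 1 ten, 1 one (place-value notation) → 1×10 + 1 = 11 (decimal)
Start: 11
11 × 2 = 22
Convert 0b11101 (binary) → 16 + 8 + 4 + 1 = 29 (decimal)
22 + 29 = 51
Convert the 2nd prime (prime index) → 3 (decimal)
51 ÷ 3 = 17
17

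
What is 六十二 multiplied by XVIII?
Convert 六十二 (Chinese numeral) → 6×10 + 2 = 62 (decimal)
Convert XVIII (Roman numeral) → 10 + 5 + 1 + 1 + 1 = 18 (decimal)
Compute 62 × 18 = 1116
1116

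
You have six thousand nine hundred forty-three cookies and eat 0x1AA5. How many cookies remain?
Convert six thousand nine hundred forty-three (English words) → 6×1000 + 9×100 + 43 = 6943 (decimal)
Convert 0x1AA5 (hexadecimal) → 1×4096 + 10×256 + 10×16 + 5 = 6821 (decimal)
Compute 6943 - 6821 = 122
122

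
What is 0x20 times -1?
Convert 0x20 (hexadecimal) → 2×16 = 32 (decimal)
Compute 32 × -1 = -32
-32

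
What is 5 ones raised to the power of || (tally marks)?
Convert 5 ones (place-value notation) → 5 (decimal)
Convert || (tally marks) → 2 (decimal)
Compute 5 ^ 2 = 25
25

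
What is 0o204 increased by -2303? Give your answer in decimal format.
Convert 0o204 (octal) → 2×64 + 4 = 132 (decimal)
Compute 132 + -2303 = -2171
-2171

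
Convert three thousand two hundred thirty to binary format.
Convert three thousand two hundred thirty (English words) → 3×1000 + 2×100 + 30 = 3230 (decimal)
Convert 3230 (decimal) → 3230 = 2048 + 1024 + 128 + 16 + 8 + 4 + 2 → 0b110010011110 (binary)
0b110010011110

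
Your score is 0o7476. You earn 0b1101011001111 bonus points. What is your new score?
Convert 0o7476 (octal) → 7×512 + 4×64 + 7×8 + 6 = 3902 (decimal)
Convert 0b1101011001111 (binary) → 4096 + 2048 + 512 + 128 + 64 + 8 + 4 + 2 + 1 = 6863 (decimal)
Compute 3902 + 6863 = 10765
10765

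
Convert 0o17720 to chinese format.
Convert 0o17720 (octal) → 1×4096 + 7×512 + 7×64 + 2×8 = 8144 (decimal)
Convert 8144 (decimal) → 8144 = 8×1000 + 1×100 + 4×10 + 4 → 八千一百四十四 (Chinese numeral)
八千一百四十四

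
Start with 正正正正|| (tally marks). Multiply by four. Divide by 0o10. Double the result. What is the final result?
Convert 正正正正|| (tally marks) → 5 + 5 + 5 + 5 + 2 = 22 (decimal)
Start: 22
Convert four (English words) → 4 (decimal)
22 × 4 = 88
Convert 0o10 (octal) → 1×8 = 8 (decimal)
88 ÷ 8 = 11
11 × 2 = 22
22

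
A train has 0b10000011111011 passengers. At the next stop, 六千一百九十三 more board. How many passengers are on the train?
Convert 0b10000011111011 (binary) → 8192 + 128 + 64 + 32 + 16 + 8 + 2 + 1 = 8443 (decimal)
Convert 六千一百九十三 (Chinese numeral) → 6×1000 + 1×100 + 9×10 + 3 = 6193 (decimal)
Compute 8443 + 6193 = 14636
14636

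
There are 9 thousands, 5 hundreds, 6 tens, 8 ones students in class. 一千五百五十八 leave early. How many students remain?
Convert 9 thousands, 5 hundreds, 6 tens, 8 ones (place-value notation) → 9×1000 + 5×100 + 6×10 + 8 = 9568 (decimal)
Convert 一千五百五十八 (Chinese numeral) → 1×1000 + 5×100 + 5×10 + 8 = 1558 (decimal)
Compute 9568 - 1558 = 8010
8010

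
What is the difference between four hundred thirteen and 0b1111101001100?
Convert four hundred thirteen (English words) → 4×100 + 13 = 413 (decimal)
Convert 0b1111101001100 (binary) → 4096 + 2048 + 1024 + 512 + 256 + 64 + 8 + 4 = 8012 (decimal)
Difference: |413 - 8012| = 7599
7599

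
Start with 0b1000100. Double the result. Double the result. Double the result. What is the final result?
Convert 0b1000100 (binary) → 64 + 4 = 68 (decimal)
Start: 68
68 × 2 = 136
136 × 2 = 272
272 × 2 = 544
544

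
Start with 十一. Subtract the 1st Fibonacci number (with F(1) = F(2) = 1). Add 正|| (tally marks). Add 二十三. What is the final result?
Convert 十一 (Chinese numeral) → 1×10 + 1 = 11 (decimal)
Start: 11
Convert the 1st Fibonacci number (with F(1) = F(2) = 1) (Fibonacci index) → 1 (decimal)
11 - 1 = 10
Convert 正|| (tally marks) → 5 + 2 = 7 (decimal)
10 + 7 = 17
Convert 二十三 (Chinese numeral) → 2×10 + 3 = 23 (decimal)
17 + 23 = 40
40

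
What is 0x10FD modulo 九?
Convert 0x10FD (hexadecimal) → 1×4096 + 15×16 + 13 = 4349 (decimal)
Convert 九 (Chinese numeral) → 9 (decimal)
Compute 4349 mod 9 = 2
2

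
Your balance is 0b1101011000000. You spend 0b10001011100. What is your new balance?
Convert 0b1101011000000 (binary) → 4096 + 2048 + 512 + 128 + 64 = 6848 (decimal)
Convert 0b10001011100 (binary) → 1024 + 64 + 16 + 8 + 4 = 1116 (decimal)
Compute 6848 - 1116 = 5732
5732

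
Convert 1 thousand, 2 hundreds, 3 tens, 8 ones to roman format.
Convert 1 thousand, 2 hundreds, 3 tens, 8 ones (place-value notation) → 1×1000 + 2×100 + 3×10 + 8 = 1238 (decimal)
Convert 1238 (decimal) → 1238 = 1000 + 100 + 100 + 10 + 10 + 10 + 5 + 1 + 1 + 1 → MCCXXXVIII (Roman numeral)
MCCXXXVIII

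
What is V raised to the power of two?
Convert V (Roman numeral) → 5 (decimal)
Convert two (English words) → 2 (decimal)
Compute 5 ^ 2 = 25
25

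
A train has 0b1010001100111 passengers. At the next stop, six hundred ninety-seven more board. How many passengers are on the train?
Convert 0b1010001100111 (binary) → 4096 + 1024 + 64 + 32 + 4 + 2 + 1 = 5223 (decimal)
Convert six hundred ninety-seven (English words) → 6×100 + 97 = 697 (decimal)
Compute 5223 + 697 = 5920
5920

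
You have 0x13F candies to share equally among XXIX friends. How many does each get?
Convert 0x13F (hexadecimal) → 1×256 + 3×16 + 15 = 319 (decimal)
Convert XXIX (Roman numeral) → 10 + 10 + 9 = 29 (decimal)
Compute 319 ÷ 29 = 11
11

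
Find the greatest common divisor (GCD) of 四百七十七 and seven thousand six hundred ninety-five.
Convert 四百七十七 (Chinese numeral) → 4×100 + 7×10 + 7 = 477 (decimal)
Convert seven thousand six hundred ninety-five (English words) → 7×1000 + 6×100 + 95 = 7695 (decimal)
Compute gcd(477, 7695) = 9
9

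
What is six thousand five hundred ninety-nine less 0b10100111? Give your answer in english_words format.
Convert six thousand five hundred ninety-nine (English words) → 6×1000 + 5×100 + 99 = 6599 (decimal)
Convert 0b10100111 (binary) → 128 + 32 + 4 + 2 + 1 = 167 (decimal)
Compute 6599 - 167 = 6432
Convert 6432 (decimal) → 6432 = 6×1000 + 4×100 + 32 → six thousand four hundred thirty-two (English words)
six thousand four hundred thirty-two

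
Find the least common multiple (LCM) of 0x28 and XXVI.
Convert 0x28 (hexadecimal) → 2×16 + 8 = 40 (decimal)
Convert XXVI (Roman numeral) → 10 + 10 + 5 + 1 = 26 (decimal)
Compute lcm(40, 26) = 520
520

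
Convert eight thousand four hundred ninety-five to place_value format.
Convert eight thousand four hundred ninety-five (English words) → 8×1000 + 4×100 + 95 = 8495 (decimal)
Convert 8495 (decimal) → 8495 = 8×1000 + 4×100 + 9×10 + 5 → 8 thousands, 4 hundreds, 9 tens, 5 ones (place-value notation)
8 thousands, 4 hundreds, 9 tens, 5 ones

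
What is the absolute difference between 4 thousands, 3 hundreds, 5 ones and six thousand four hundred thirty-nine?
Convert 4 thousands, 3 hundreds, 5 ones (place-value notation) → 4×1000 + 3×100 + 5 = 4305 (decimal)
Convert six thousand four hundred thirty-nine (English words) → 6×1000 + 4×100 + 39 = 6439 (decimal)
Compute |4305 - 6439| = 2134
2134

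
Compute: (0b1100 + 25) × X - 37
Convert 0b1100 (binary) → 8 + 4 = 12 (decimal)
Convert X (Roman numeral) → 10 (decimal)
Expression in decimal: (12 + 25) × 10 - 37
Parentheses first: 12 + 25 = 37
Multiply: 37 × 10 = 370
Subtract: 370 - 37 = 333
333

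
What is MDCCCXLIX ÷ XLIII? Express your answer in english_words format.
Convert MDCCCXLIX (Roman numeral) → 1000 + 500 + 100 + 100 + 100 + 40 + 9 = 1849 (decimal)
Convert XLIII (Roman numeral) → 40 + 1 + 1 + 1 = 43 (decimal)
Compute 1849 ÷ 43 = 43
Convert 43 (decimal) → forty-three (English words)
forty-three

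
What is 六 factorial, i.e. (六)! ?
Convert 六 (Chinese numeral) → 6 (decimal)
Compute 6! = 720
720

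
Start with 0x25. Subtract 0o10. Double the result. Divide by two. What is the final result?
Convert 0x25 (hexadecimal) → 2×16 + 5 = 37 (decimal)
Start: 37
Convert 0o10 (octal) → 1×8 = 8 (decimal)
37 - 8 = 29
29 × 2 = 58
Convert two (English words) → 2 (decimal)
58 ÷ 2 = 29
29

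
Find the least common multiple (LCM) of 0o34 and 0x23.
Convert 0o34 (octal) → 3×8 + 4 = 28 (decimal)
Convert 0x23 (hexadecimal) → 2×16 + 3 = 35 (decimal)
Compute lcm(28, 35) = 140
140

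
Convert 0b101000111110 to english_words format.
Convert 0b101000111110 (binary) → 2048 + 512 + 32 + 16 + 8 + 4 + 2 = 2622 (decimal)
Convert 2622 (decimal) → 2622 = 2×1000 + 6×100 + 22 → two thousand six hundred twenty-two (English words)
two thousand six hundred twenty-two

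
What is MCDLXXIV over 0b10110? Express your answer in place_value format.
Convert MCDLXXIV (Roman numeral) → 1000 + 400 + 50 + 10 + 10 + 4 = 1474 (decimal)
Convert 0b10110 (binary) → 16 + 4 + 2 = 22 (decimal)
Compute 1474 ÷ 22 = 67
Convert 67 (decimal) → 67 = 6×10 + 7 → 6 tens, 7 ones (place-value notation)
6 tens, 7 ones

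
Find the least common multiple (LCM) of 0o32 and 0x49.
Convert 0o32 (octal) → 3×8 + 2 = 26 (decimal)
Convert 0x49 (hexadecimal) → 4×16 + 9 = 73 (decimal)
Compute lcm(26, 73) = 1898
1898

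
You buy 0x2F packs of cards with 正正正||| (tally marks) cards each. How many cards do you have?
Convert 正正正||| (tally marks) → 5 + 5 + 5 + 3 = 18 (decimal)
Convert 0x2F (hexadecimal) → 2×16 + 15 = 47 (decimal)
Compute 18 × 47 = 846
846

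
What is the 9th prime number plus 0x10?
The 9th prime number = 23
Convert 0x10 (hexadecimal) → 1×16 = 16 (decimal)
Compute 23 + 16 = 39
39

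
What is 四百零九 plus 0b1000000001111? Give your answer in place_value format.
Convert 四百零九 (Chinese numeral) → 4×100 + 9 = 409 (decimal)
Convert 0b1000000001111 (binary) → 4096 + 8 + 4 + 2 + 1 = 4111 (decimal)
Compute 409 + 4111 = 4520
Convert 4520 (decimal) → 4520 = 4×1000 + 5×100 + 2×10 → 4 thousands, 5 hundreds, 2 tens (place-value notation)
4 thousands, 5 hundreds, 2 tens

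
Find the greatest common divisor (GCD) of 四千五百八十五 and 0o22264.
Convert 四千五百八十五 (Chinese numeral) → 4×1000 + 5×100 + 8×10 + 5 = 4585 (decimal)
Convert 0o22264 (octal) → 2×4096 + 2×512 + 2×64 + 6×8 + 4 = 9396 (decimal)
Compute gcd(4585, 9396) = 1
1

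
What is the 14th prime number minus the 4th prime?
The 14th prime number = 43
Convert the 4th prime (prime index) → 7 (decimal)
Compute 43 - 7 = 36
36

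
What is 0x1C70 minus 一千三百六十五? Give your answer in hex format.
Convert 0x1C70 (hexadecimal) → 1×4096 + 12×256 + 7×16 = 7280 (decimal)
Convert 一千三百六十五 (Chinese numeral) → 1×1000 + 3×100 + 6×10 + 5 = 1365 (decimal)
Compute 7280 - 1365 = 5915
Convert 5915 (decimal) → 5915 = 1×4096 + 7×256 + 1×16 + 11 → 0x171B (hexadecimal)
0x171B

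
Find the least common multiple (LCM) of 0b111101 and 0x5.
Convert 0b111101 (binary) → 32 + 16 + 8 + 4 + 1 = 61 (decimal)
Convert 0x5 (hexadecimal) → 5 (decimal)
Compute lcm(61, 5) = 305
305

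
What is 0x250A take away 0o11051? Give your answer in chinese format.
Convert 0x250A (hexadecimal) → 2×4096 + 5×256 + 10 = 9482 (decimal)
Convert 0o11051 (octal) → 1×4096 + 1×512 + 5×8 + 1 = 4649 (decimal)
Compute 9482 - 4649 = 4833
Convert 4833 (decimal) → 4833 = 4×1000 + 8×100 + 3×10 + 3 → 四千八百三十三 (Chinese numeral)
四千八百三十三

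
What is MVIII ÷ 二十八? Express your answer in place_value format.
Convert MVIII (Roman numeral) → 1000 + 5 + 1 + 1 + 1 = 1008 (decimal)
Convert 二十八 (Chinese numeral) → 2×10 + 8 = 28 (decimal)
Compute 1008 ÷ 28 = 36
Convert 36 (decimal) → 36 = 3×10 + 6 → 3 tens, 6 ones (place-value notation)
3 tens, 6 ones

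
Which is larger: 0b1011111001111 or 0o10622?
Convert 0b1011111001111 (binary) → 4096 + 1024 + 512 + 256 + 128 + 64 + 8 + 4 + 2 + 1 = 6095 (decimal)
Convert 0o10622 (octal) → 1×4096 + 6×64 + 2×8 + 2 = 4498 (decimal)
Compare 6095 vs 4498: larger = 6095
6095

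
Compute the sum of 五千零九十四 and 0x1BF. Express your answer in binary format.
Convert 五千零九十四 (Chinese numeral) → 5×1000 + 9×10 + 4 = 5094 (decimal)
Convert 0x1BF (hexadecimal) → 1×256 + 11×16 + 15 = 447 (decimal)
Compute 5094 + 447 = 5541
Convert 5541 (decimal) → 5541 = 4096 + 1024 + 256 + 128 + 32 + 4 + 1 → 0b1010110100101 (binary)
0b1010110100101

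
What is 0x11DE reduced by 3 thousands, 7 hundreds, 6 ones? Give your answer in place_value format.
Convert 0x11DE (hexadecimal) → 1×4096 + 1×256 + 13×16 + 14 = 4574 (decimal)
Convert 3 thousands, 7 hundreds, 6 ones (place-value notation) → 3×1000 + 7×100 + 6 = 3706 (decimal)
Compute 4574 - 3706 = 868
Convert 868 (decimal) → 868 = 8×100 + 6×10 + 8 → 8 hundreds, 6 tens, 8 ones (place-value notation)
8 hundreds, 6 tens, 8 ones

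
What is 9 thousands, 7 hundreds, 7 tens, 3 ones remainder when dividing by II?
Convert 9 thousands, 7 hundreds, 7 tens, 3 ones (place-value notation) → 9×1000 + 7×100 + 7×10 + 3 = 9773 (decimal)
Convert II (Roman numeral) → 1 + 1 = 2 (decimal)
Compute 9773 mod 2 = 1
1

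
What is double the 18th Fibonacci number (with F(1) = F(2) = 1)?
The 18th Fibonacci number (with F(1) = F(2) = 1) = 2584
Compute 2584 × 2 = 5168
5168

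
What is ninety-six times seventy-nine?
Convert ninety-six (English words) → 96 (decimal)
Convert seventy-nine (English words) → 79 (decimal)
Compute 96 × 79 = 7584
7584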